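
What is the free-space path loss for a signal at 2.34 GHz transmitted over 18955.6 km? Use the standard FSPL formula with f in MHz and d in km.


f = 2.34 GHz = 2340.0000 MHz
d = 18955.6 km
FSPL = 32.44 + 20*log10(2340.0000) + 20*log10(18955.6)
FSPL = 32.44 + 67.3843 + 85.5548
FSPL = 185.3791 dB

185.3791 dB


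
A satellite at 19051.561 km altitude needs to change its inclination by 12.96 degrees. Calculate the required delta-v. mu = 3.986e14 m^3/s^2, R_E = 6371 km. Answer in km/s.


r = 25422.5610 km = 2.5422561e+07 m
V = sqrt(mu/r) = 3959.6700 m/s
di = 12.96 deg = 0.2261947 rad
dV = 2*V*sin(di/2) = 2*3959.6700*sin(0.1130973)
dV = 893.7481 m/s = 0.8937481 km/s

0.8937 km/s


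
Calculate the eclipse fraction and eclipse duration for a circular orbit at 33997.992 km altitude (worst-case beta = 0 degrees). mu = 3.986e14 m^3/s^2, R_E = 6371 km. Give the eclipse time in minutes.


r = 40368.9920 km
T = 1345.3393 min
Eclipse fraction = arcsin(R_E/r)/pi = arcsin(6371.0000/40368.9920)/pi
= arcsin(0.1578191)/pi = 0.0504463
Eclipse duration = 0.0504463 * 1345.3393 = 67.8674 min

67.8674 minutes


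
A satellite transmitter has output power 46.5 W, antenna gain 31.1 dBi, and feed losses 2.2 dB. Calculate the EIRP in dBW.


Pt = 46.5 W = 16.6745 dBW
EIRP = Pt_dBW + Gt - losses = 16.6745 + 31.1 - 2.2 = 45.5745 dBW

45.5745 dBW


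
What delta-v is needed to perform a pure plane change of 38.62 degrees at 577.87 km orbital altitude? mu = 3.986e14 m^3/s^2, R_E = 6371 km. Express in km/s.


r = 6948.8700 km = 6.94887e+06 m
V = sqrt(mu/r) = 7573.7603 m/s
di = 38.62 deg = 0.6740462 rad
dV = 2*V*sin(di/2) = 2*7573.7603*sin(0.3370231)
dV = 5008.9686 m/s = 5.0090 km/s

5.0090 km/s


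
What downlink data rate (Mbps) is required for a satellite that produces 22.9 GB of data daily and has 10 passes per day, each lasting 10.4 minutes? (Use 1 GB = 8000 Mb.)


total contact time = 10 * 10.4 * 60 = 6240.0000 s
data = 22.9 GB = 183200.0000 Mb
rate = 183200.0000 / 6240.0000 = 29.3590 Mbps

29.3590 Mbps


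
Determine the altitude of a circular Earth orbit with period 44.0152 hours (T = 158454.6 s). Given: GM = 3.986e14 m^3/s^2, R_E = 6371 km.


T = 158454.6 s
r = (mu*T^2/(4*pi^2))^(1/3) = (3.986e14 * 158454.6^2 / (4*pi^2))^(1/3)
r = 6.3289124e+07 m = 63289.1243 km
alt = r - R_E = 63289.1243 - 6371 = 56918.1243 km

56918.1243 km


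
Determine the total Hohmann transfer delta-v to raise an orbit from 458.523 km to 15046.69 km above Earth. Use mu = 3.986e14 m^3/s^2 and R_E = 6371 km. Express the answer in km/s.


r1 = 6829.5230 km = 6.829523e+06 m
r2 = 21417.6900 km = 2.141769e+07 m
dv1 = sqrt(mu/r1)*(sqrt(2*r2/(r1+r2)) - 1) = 1768.1261 m/s
dv2 = sqrt(mu/r2)*(1 - sqrt(2*r1/(r1+r2))) = 1314.1360 m/s
total dv = |dv1| + |dv2| = 1768.1261 + 1314.1360 = 3082.2621 m/s = 3.0823 km/s

3.0823 km/s


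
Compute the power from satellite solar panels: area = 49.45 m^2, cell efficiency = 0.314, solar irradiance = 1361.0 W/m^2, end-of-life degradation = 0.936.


P = area * eta * S * degradation
P = 49.45 * 0.314 * 1361.0 * 0.936
P = 19780.1654 W

19780.1654 W


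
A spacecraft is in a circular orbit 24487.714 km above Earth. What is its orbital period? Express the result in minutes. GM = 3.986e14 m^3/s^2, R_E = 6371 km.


r = 30858.7140 km = 3.0858714e+07 m
T = 2*pi*sqrt(r^3/mu) = 2*pi*sqrt(2.9385526e+22 / 3.986e14)
T = 53948.3239 s = 899.1387 min

899.1387 minutes


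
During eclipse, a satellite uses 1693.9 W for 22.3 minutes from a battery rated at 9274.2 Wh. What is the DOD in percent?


E_used = P * t / 60 = 1693.9 * 22.3 / 60 = 629.5662 Wh
DOD = E_used / E_total * 100 = 629.5662 / 9274.2 * 100
DOD = 6.7884 %

6.7884 %


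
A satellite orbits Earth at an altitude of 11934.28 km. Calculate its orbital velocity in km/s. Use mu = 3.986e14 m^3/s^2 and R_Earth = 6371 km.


r = R_E + alt = 6371.0 + 11934.28 = 18305.2800 km = 1.830528e+07 m
v = sqrt(mu/r) = sqrt(3.986e14 / 1.830528e+07) = 4666.3838 m/s = 4.6664 km/s

4.6664 km/s


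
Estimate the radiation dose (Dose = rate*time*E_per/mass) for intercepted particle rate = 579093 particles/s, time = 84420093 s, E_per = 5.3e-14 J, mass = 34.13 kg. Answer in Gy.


Total energy deposited = rate * time * E_per
  = 579093 * 84420093 * 5.3e-14 = 2.5910 J
Dose = E_total / mass = 2.5910 / 34.13
Dose = 0.07591607 Gy

0.0759 Gy


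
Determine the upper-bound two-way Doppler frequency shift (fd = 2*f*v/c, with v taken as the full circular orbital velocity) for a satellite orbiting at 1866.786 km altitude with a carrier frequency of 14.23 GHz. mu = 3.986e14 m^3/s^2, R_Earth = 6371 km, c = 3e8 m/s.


r = 8.237786e+06 m
v = sqrt(mu/r) = 6956.0612 m/s (worst-case radial velocity)
f = 14.23 GHz = 1.423e+10 Hz
fd = 2*f*v/c = 2*1.423e+10*6956.0612/3.0e+08
fd = 659898.3392 Hz

659898.3392 Hz


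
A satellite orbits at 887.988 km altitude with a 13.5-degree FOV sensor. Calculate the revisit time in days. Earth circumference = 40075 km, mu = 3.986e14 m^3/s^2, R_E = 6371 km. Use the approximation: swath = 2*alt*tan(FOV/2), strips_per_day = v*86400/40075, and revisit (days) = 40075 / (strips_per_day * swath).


swath = 2*887.988*tan(0.1178097) = 210.2006 km
v = sqrt(mu/r) = 7410.2116 m/s = 7.4102 km/s
strips/day = v*86400/40075 = 7.4102*86400/40075 = 15.9761
coverage/day = strips * swath = 15.9761 * 210.2006 = 3358.1864 km
revisit = 40075 / 3358.1864 = 11.9335 days

11.9335 days


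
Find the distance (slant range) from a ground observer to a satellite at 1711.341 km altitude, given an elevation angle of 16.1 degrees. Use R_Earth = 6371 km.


h = 1711.341 km, el = 16.1 deg
d = -R_E*sin(el) + sqrt((R_E*sin(el))^2 + 2*R_E*h + h^2)
d = -6371.0000*sin(0.280998) + sqrt((6371.0000*0.2773147)^2 + 2*6371.0000*1711.341 + 1711.341^2)
d = 3511.1140 km

3511.1140 km


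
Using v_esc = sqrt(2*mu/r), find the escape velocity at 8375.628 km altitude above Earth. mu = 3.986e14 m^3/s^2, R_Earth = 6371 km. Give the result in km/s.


r = 6371.0 + 8375.628 = 14746.6280 km = 1.4746628e+07 m
v_esc = sqrt(2*mu/r) = sqrt(2*3.986e14 / 1.4746628e+07)
v_esc = 7352.5381 m/s = 7.3525 km/s

7.3525 km/s


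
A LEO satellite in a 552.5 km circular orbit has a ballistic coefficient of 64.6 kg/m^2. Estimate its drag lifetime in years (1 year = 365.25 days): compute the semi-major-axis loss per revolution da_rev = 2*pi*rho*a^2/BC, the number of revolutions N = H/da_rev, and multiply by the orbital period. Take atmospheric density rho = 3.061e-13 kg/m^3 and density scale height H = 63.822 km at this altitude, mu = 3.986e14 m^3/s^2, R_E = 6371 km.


a = R_E + alt = 6923.5000 km = 6.9235e+06 m
da_rev = 2*pi*rho*a^2/BC = 2*pi*3.061e-13*(6.9235e+06)^2/64.6 = 1.427125 m per revolution
N = H/da_rev = 63822.0000 m / 1.427125 m = 44720.6736 revolutions
P = 2*pi*sqrt(a^3/mu) = 5733.2353 s
lifetime = N*P = 44720.6736 * 5733.2353 = 2.5639414e+08 s = 2967.5248 days
years = 2967.5248 / 365.25 = 8.1246 years

8.1246 years


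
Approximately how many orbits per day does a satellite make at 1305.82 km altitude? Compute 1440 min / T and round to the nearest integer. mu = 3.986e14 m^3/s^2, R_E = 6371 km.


r = 7.67682e+06 m
T = 2*pi*sqrt(r^3/mu) = 6693.9622 s = 111.5660 min
revs/day = 1440 / 111.5660 = 12.9072
Rounded: 13 revolutions per day

13 revolutions per day


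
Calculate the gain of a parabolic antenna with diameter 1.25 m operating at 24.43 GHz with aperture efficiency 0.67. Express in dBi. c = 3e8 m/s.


lambda = c/f = 3e8 / 2.443e+10 = 0.01227998 m
G = eta*(pi*D/lambda)^2 = 0.67*(pi*1.25/0.01227998)^2
G = 68517.1040 (linear)
G = 10*log10(68517.1040) = 48.3580 dBi

48.3580 dBi


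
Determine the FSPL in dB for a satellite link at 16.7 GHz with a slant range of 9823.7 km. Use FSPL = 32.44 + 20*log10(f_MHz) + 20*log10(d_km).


f = 16.7 GHz = 16700.0000 MHz
d = 9823.7 km
FSPL = 32.44 + 20*log10(16700.0000) + 20*log10(9823.7)
FSPL = 32.44 + 84.4543 + 79.8455
FSPL = 196.7398 dB

196.7398 dB


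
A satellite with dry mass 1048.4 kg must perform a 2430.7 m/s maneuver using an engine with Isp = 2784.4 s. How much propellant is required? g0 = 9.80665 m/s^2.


ve = Isp * g0 = 2784.4 * 9.80665 = 27305.636260 m/s
mass ratio = exp(dv/ve) = exp(2430.7/27305.636260) = 1.09310061
m_prop = m_dry * (mr - 1) = 1048.4 * (1.09310061 - 1)
m_prop = 97.6067 kg

97.6067 kg


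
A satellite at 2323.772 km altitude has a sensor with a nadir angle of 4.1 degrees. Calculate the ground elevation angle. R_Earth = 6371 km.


r = R_E + alt = 8694.7720 km
Law of sines in the satellite / Earth-center / ground-point triangle:
  sin(nadir)/R_E = sin(90 + el)/r  =>  cos(el) = (r/R_E)*sin(nadir)
cos(el) = (8694.7720 / 6371.0000) * sin(4.1 deg) = 0.09757557
el = arccos(0.09757557) = 84.4004 deg
(Earth-central angle = 90 - nadir - el = 1.4996 deg)

84.4004 degrees


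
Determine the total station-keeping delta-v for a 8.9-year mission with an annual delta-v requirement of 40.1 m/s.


dV = rate * years = 40.1 * 8.9
dV = 356.8900 m/s

356.8900 m/s


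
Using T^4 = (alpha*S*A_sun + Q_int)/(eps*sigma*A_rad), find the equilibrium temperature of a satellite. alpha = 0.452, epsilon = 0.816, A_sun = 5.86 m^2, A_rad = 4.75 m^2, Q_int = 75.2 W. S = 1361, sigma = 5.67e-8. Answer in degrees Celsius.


Numerator = alpha*S*A_sun + Q_int = 0.452*1361*5.86 + 75.2 = 3680.1079 W
Denominator = eps*sigma*A_rad = 0.816*5.67e-8*4.75 = 2.197692e-07 W/K^4
T^4 = 1.6745331e+10 K^4
T = 359.7273 K = 86.5773 C

86.5773 degrees Celsius


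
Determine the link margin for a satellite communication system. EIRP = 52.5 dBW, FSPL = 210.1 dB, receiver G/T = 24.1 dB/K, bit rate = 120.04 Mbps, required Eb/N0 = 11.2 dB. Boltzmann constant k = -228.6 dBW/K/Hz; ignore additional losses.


C/N0 = EIRP - FSPL + G/T - k = 52.5 - 210.1 + 24.1 - (-228.6)
C/N0 = 95.1000 dB-Hz
R_b = 120.04 Mbps = 1.2004e+08 bps -> 10*log10(R_b) = 80.7933 dB-Hz
Eb/N0 = C/N0 - 10*log10(R_b) = 95.1000 - 80.7933 = 14.3067 dB
Margin = Eb/N0 - Eb/N0_req = 14.3067 - 11.2 = 3.1067 dB (link closes)

3.1067 dB


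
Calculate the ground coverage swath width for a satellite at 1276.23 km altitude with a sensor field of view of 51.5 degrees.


FOV = 51.5 deg = 0.8988446 rad
swath = 2 * alt * tan(FOV/2) = 2 * 1276.23 * tan(0.4494223)
swath = 2 * 1276.23 * 0.4823427
swath = 1231.1606 km

1231.1606 km


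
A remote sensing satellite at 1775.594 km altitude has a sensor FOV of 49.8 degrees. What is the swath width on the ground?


FOV = 49.8 deg = 0.869174 rad
swath = 2 * alt * tan(FOV/2) = 2 * 1775.594 * tan(0.434587)
swath = 2 * 1775.594 * 0.4641845
swath = 1648.4066 km

1648.4066 km


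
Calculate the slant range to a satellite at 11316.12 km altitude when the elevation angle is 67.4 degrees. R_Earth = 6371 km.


h = 11316.12 km, el = 67.4 deg
d = -R_E*sin(el) + sqrt((R_E*sin(el))^2 + 2*R_E*h + h^2)
d = -6371.0000*sin(1.1764) + sqrt((6371.0000*0.9232102)^2 + 2*6371.0000*11316.12 + 11316.12^2)
d = 11635.0715 km

11635.0715 km


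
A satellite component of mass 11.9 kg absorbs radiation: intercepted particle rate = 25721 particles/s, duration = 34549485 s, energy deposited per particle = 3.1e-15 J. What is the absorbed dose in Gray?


Total energy deposited = rate * time * E_per
  = 25721 * 34549485 * 3.1e-15 = 0.002754807 J
Dose = E_total / mass = 0.002754807 / 11.9
Dose = 2.3149636e-04 Gy

2.3150e-04 Gy


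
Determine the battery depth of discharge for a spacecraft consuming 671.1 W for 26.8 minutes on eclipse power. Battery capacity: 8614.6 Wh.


E_used = P * t / 60 = 671.1 * 26.8 / 60 = 299.7580 Wh
DOD = E_used / E_total * 100 = 299.7580 / 8614.6 * 100
DOD = 3.4797 %

3.4797 %


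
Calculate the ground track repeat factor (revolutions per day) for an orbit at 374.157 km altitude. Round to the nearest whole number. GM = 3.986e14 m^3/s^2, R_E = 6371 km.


r = 6.745157e+06 m
T = 2*pi*sqrt(r^3/mu) = 5513.1437 s = 91.8857 min
revs/day = 1440 / 91.8857 = 15.6716
Rounded: 16 revolutions per day

16 revolutions per day


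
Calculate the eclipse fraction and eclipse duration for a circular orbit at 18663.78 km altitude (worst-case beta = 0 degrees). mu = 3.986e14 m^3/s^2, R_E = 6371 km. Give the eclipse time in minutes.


r = 25034.7800 km
T = 657.0155 min
Eclipse fraction = arcsin(R_E/r)/pi = arcsin(6371.0000/25034.7800)/pi
= arcsin(0.254486)/pi = 0.08190627
Eclipse duration = 0.08190627 * 657.0155 = 53.8137 min

53.8137 minutes


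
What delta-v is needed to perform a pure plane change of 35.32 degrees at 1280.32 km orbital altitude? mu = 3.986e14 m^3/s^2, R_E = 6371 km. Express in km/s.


r = 7651.3200 km = 7.65132e+06 m
V = sqrt(mu/r) = 7217.7272 m/s
di = 35.32 deg = 0.6164503 rad
dV = 2*V*sin(di/2) = 2*7217.7272*sin(0.3082251)
dV = 4379.2535 m/s = 4.3793 km/s

4.3793 km/s


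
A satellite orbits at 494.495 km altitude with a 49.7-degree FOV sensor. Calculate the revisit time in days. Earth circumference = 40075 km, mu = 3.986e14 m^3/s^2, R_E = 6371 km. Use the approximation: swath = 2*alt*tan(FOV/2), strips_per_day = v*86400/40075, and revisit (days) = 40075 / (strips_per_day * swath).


swath = 2*494.495*tan(0.4337143) = 458.0253 km
v = sqrt(mu/r) = 7619.6096 m/s = 7.6196 km/s
strips/day = v*86400/40075 = 7.6196*86400/40075 = 16.4276
coverage/day = strips * swath = 16.4276 * 458.0253 = 7524.2355 km
revisit = 40075 / 7524.2355 = 5.3261 days

5.3261 days


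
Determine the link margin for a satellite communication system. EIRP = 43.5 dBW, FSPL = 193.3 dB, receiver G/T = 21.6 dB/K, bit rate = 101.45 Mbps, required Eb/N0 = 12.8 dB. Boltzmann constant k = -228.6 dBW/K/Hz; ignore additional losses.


C/N0 = EIRP - FSPL + G/T - k = 43.5 - 193.3 + 21.6 - (-228.6)
C/N0 = 100.4000 dB-Hz
R_b = 101.45 Mbps = 1.0145e+08 bps -> 10*log10(R_b) = 80.0625 dB-Hz
Eb/N0 = C/N0 - 10*log10(R_b) = 100.4000 - 80.0625 = 20.3375 dB
Margin = Eb/N0 - Eb/N0_req = 20.3375 - 12.8 = 7.5375 dB (link closes)

7.5375 dB


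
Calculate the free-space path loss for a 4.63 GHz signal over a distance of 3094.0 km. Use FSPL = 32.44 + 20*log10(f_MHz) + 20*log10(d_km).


f = 4.63 GHz = 4630.0000 MHz
d = 3094.0 km
FSPL = 32.44 + 20*log10(4630.0000) + 20*log10(3094.0)
FSPL = 32.44 + 73.3116 + 69.8104
FSPL = 175.5620 dB

175.5620 dB


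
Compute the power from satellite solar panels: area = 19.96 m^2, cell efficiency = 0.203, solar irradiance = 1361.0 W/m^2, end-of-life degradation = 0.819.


P = area * eta * S * degradation
P = 19.96 * 0.203 * 1361.0 * 0.819
P = 4516.4645 W

4516.4645 W


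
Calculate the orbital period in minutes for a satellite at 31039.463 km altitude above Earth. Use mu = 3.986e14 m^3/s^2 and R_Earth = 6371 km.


r = 37410.4630 km = 3.7410463e+07 m
T = 2*pi*sqrt(r^3/mu) = 2*pi*sqrt(5.2357542e+22 / 3.986e14)
T = 72011.3323 s = 1200.1889 min

1200.1889 minutes


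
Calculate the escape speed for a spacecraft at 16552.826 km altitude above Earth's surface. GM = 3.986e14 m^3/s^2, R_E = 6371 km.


r = 6371.0 + 16552.826 = 22923.8260 km = 2.2923826e+07 m
v_esc = sqrt(2*mu/r) = sqrt(2*3.986e14 / 2.2923826e+07)
v_esc = 5897.1217 m/s = 5.8971 km/s

5.8971 km/s


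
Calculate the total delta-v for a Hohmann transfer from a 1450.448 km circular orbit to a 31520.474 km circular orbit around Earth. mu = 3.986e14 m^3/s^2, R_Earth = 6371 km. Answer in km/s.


r1 = 7821.4480 km = 7.821448e+06 m
r2 = 37891.4740 km = 3.7891474e+07 m
dv1 = sqrt(mu/r1)*(sqrt(2*r2/(r1+r2)) - 1) = 2052.8068 m/s
dv2 = sqrt(mu/r2)*(1 - sqrt(2*r1/(r1+r2))) = 1346.0762 m/s
total dv = |dv1| + |dv2| = 2052.8068 + 1346.0762 = 3398.8830 m/s = 3.3989 km/s

3.3989 km/s


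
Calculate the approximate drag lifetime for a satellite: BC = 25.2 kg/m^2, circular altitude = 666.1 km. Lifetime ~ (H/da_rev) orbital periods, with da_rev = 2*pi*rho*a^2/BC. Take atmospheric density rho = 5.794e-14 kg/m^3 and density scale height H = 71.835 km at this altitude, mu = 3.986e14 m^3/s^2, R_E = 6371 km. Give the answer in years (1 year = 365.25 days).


a = R_E + alt = 7037.1000 km = 7.0371e+06 m
da_rev = 2*pi*rho*a^2/BC = 2*pi*5.794e-14*(7.0371e+06)^2/25.2 = 0.715393951 m per revolution
N = H/da_rev = 71835.0000 m / 0.715393951 m = 100413.2058 revolutions
P = 2*pi*sqrt(a^3/mu) = 5874.9179 s
lifetime = N*P = 100413.2058 * 5874.9179 = 5.8991934e+08 s = 6827.7702 days
years = 6827.7702 / 365.25 = 18.6934 years

18.6934 years


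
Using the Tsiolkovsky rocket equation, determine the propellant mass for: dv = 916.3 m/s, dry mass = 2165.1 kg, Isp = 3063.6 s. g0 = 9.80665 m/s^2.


ve = Isp * g0 = 3063.6 * 9.80665 = 30043.652940 m/s
mass ratio = exp(dv/ve) = exp(916.3/30043.652940) = 1.03096881
m_prop = m_dry * (mr - 1) = 2165.1 * (1.03096881 - 1)
m_prop = 67.0506 kg

67.0506 kg


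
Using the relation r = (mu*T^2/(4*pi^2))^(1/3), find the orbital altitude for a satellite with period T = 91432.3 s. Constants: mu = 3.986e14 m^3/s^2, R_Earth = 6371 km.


T = 91432.3 s
r = (mu*T^2/(4*pi^2))^(1/3) = (3.986e14 * 91432.3^2 / (4*pi^2))^(1/3)
r = 4.3865756e+07 m = 43865.7557 km
alt = r - R_E = 43865.7557 - 6371 = 37494.7557 km

37494.7557 km


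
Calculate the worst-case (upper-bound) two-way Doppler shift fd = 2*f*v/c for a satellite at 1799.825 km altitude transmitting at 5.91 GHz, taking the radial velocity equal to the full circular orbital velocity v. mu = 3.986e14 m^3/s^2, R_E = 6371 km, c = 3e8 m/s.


r = 8.170825e+06 m
v = sqrt(mu/r) = 6984.5060 m/s (worst-case radial velocity)
f = 5.91 GHz = 5.91e+09 Hz
fd = 2*f*v/c = 2*5.91e+09*6984.5060/3.0e+08
fd = 275189.5351 Hz

275189.5351 Hz


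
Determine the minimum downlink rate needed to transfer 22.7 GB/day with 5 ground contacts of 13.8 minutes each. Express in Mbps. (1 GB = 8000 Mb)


total contact time = 5 * 13.8 * 60 = 4140.0000 s
data = 22.7 GB = 181600.0000 Mb
rate = 181600.0000 / 4140.0000 = 43.8647 Mbps

43.8647 Mbps


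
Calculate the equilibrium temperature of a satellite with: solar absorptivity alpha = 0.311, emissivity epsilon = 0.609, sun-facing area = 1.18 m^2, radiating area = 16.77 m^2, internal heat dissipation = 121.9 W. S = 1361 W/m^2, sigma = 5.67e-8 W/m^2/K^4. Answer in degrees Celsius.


Numerator = alpha*S*A_sun + Q_int = 0.311*1361*1.18 + 121.9 = 621.3598 W
Denominator = eps*sigma*A_rad = 0.609*5.67e-8*16.77 = 5.7907313e-07 W/K^4
T^4 = 1.0730247e+09 K^4
T = 180.9891 K = -92.1609 C

-92.1609 degrees Celsius


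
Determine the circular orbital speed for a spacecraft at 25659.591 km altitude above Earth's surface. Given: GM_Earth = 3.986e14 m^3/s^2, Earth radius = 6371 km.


r = R_E + alt = 6371.0 + 25659.591 = 32030.5910 km = 3.2030591e+07 m
v = sqrt(mu/r) = sqrt(3.986e14 / 3.2030591e+07) = 3527.6555 m/s = 3.5277 km/s

3.5277 km/s


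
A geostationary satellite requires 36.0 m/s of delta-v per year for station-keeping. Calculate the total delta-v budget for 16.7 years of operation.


dV = rate * years = 36.0 * 16.7
dV = 601.2000 m/s

601.2000 m/s


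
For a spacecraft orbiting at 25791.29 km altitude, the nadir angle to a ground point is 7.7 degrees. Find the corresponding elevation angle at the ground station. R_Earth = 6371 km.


r = R_E + alt = 32162.2900 km
Law of sines in the satellite / Earth-center / ground-point triangle:
  sin(nadir)/R_E = sin(90 + el)/r  =>  cos(el) = (r/R_E)*sin(nadir)
cos(el) = (32162.2900 / 6371.0000) * sin(7.7 deg) = 0.6763934
el = arccos(0.6763934) = 47.4375 deg
(Earth-central angle = 90 - nadir - el = 34.8625 deg)

47.4375 degrees


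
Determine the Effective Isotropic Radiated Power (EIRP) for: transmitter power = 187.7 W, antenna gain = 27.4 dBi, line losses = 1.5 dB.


Pt = 187.7 W = 22.7346 dBW
EIRP = Pt_dBW + Gt - losses = 22.7346 + 27.4 - 1.5 = 48.6346 dBW

48.6346 dBW


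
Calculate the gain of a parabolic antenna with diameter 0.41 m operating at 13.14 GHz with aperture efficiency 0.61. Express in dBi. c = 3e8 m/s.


lambda = c/f = 3e8 / 1.314e+10 = 0.02283105 m
G = eta*(pi*D/lambda)^2 = 0.61*(pi*0.41/0.02283105)^2
G = 1941.5363 (linear)
G = 10*log10(1941.5363) = 32.8815 dBi

32.8815 dBi


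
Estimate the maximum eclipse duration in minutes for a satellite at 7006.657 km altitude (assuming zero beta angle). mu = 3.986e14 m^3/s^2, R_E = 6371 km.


r = 13377.6570 km
T = 256.6434 min
Eclipse fraction = arcsin(R_E/r)/pi = arcsin(6371.0000/13377.6570)/pi
= arcsin(0.4762418)/pi = 0.1580013
Eclipse duration = 0.1580013 * 256.6434 = 40.5500 min

40.5500 minutes


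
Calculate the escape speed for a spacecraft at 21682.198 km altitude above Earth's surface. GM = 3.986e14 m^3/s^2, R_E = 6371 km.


r = 6371.0 + 21682.198 = 28053.1980 km = 2.8053198e+07 m
v_esc = sqrt(2*mu/r) = sqrt(2*3.986e14 / 2.8053198e+07)
v_esc = 5330.8008 m/s = 5.3308 km/s

5.3308 km/s


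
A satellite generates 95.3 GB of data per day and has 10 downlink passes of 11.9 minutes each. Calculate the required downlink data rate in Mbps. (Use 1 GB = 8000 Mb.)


total contact time = 10 * 11.9 * 60 = 7140.0000 s
data = 95.3 GB = 762400.0000 Mb
rate = 762400.0000 / 7140.0000 = 106.7787 Mbps

106.7787 Mbps


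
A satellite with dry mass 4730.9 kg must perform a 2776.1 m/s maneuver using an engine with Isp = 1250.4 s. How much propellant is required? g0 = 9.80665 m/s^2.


ve = Isp * g0 = 1250.4 * 9.80665 = 12262.235160 m/s
mass ratio = exp(dv/ve) = exp(2776.1/12262.235160) = 1.25407003
m_prop = m_dry * (mr - 1) = 4730.9 * (1.25407003 - 1)
m_prop = 1201.9799 kg

1201.9799 kg


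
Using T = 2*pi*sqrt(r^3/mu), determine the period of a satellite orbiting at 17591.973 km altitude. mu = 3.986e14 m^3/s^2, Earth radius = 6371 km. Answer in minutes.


r = 23962.9730 km = 2.3962973e+07 m
T = 2*pi*sqrt(r^3/mu) = 2*pi*sqrt(1.3760116e+22 / 3.986e14)
T = 36916.6487 s = 615.2775 min

615.2775 minutes


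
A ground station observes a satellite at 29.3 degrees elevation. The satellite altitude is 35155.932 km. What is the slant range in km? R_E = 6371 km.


h = 35155.932 km, el = 29.3 deg
d = -R_E*sin(el) + sqrt((R_E*sin(el))^2 + 2*R_E*h + h^2)
d = -6371.0000*sin(0.5113815) + sqrt((6371.0000*0.4893825)^2 + 2*6371.0000*35155.932 + 35155.932^2)
d = 38035.7283 km

38035.7283 km


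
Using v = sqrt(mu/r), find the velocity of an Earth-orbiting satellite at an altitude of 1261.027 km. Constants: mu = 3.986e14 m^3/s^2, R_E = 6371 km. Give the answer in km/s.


r = R_E + alt = 6371.0 + 1261.027 = 7632.0270 km = 7.632027e+06 m
v = sqrt(mu/r) = sqrt(3.986e14 / 7.632027e+06) = 7226.8443 m/s = 7.2268 km/s

7.2268 km/s


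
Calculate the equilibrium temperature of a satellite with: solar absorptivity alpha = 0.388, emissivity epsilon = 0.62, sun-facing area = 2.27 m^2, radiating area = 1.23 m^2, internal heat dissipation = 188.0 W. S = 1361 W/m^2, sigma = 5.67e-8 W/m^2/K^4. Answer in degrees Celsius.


Numerator = alpha*S*A_sun + Q_int = 0.388*1361*2.27 + 188.0 = 1386.7144 W
Denominator = eps*sigma*A_rad = 0.62*5.67e-8*1.23 = 4.323942e-08 W/K^4
T^4 = 3.2070605e+10 K^4
T = 423.1816 K = 150.0316 C

150.0316 degrees Celsius


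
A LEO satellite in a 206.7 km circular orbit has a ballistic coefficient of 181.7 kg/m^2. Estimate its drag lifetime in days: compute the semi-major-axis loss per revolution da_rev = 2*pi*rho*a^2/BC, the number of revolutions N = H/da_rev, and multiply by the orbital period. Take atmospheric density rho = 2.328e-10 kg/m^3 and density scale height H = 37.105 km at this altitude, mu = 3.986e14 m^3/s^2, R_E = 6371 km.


a = R_E + alt = 6577.7000 km = 6.5777e+06 m
da_rev = 2*pi*rho*a^2/BC = 2*pi*2.328e-10*(6.5777e+06)^2/181.7 = 348.302058 m per revolution
N = H/da_rev = 37105.0000 m / 348.302058 m = 106.5311 revolutions
P = 2*pi*sqrt(a^3/mu) = 5309.1172 s
lifetime = N*P = 106.5311 * 5309.1172 = 565586.0759 s = 6.5461 days

6.5461 days


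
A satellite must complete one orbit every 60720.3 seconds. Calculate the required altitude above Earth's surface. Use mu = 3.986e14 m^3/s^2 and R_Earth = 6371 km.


T = 60720.3 s
r = (mu*T^2/(4*pi^2))^(1/3) = (3.986e14 * 60720.3^2 / (4*pi^2))^(1/3)
r = 3.3389901e+07 m = 33389.9005 km
alt = r - R_E = 33389.9005 - 6371 = 27018.9005 km

27018.9005 km


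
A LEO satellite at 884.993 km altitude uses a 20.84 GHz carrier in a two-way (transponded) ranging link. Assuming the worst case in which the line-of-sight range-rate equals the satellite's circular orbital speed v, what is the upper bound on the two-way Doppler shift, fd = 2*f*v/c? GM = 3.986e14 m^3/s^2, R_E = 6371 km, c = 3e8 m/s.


r = 7.255993e+06 m
v = sqrt(mu/r) = 7411.7407 m/s (worst-case radial velocity)
f = 20.84 GHz = 2.084e+10 Hz
fd = 2*f*v/c = 2*2.084e+10*7411.7407/3.0e+08
fd = 1.0297378e+06 Hz

1.0297e+06 Hz


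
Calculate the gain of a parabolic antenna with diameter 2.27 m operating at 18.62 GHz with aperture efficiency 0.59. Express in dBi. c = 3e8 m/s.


lambda = c/f = 3e8 / 1.862e+10 = 0.01611171 m
G = eta*(pi*D/lambda)^2 = 0.59*(pi*2.27/0.01611171)^2
G = 115590.0137 (linear)
G = 10*log10(115590.0137) = 50.6292 dBi

50.6292 dBi


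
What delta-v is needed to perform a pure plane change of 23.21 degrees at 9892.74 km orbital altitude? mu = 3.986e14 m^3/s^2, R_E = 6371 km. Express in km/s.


r = 16263.7400 km = 1.626374e+07 m
V = sqrt(mu/r) = 4950.6068 m/s
di = 23.21 deg = 0.4050909 rad
dV = 2*V*sin(di/2) = 2*4950.6068*sin(0.2025455)
dV = 1991.7618 m/s = 1.9918 km/s

1.9918 km/s


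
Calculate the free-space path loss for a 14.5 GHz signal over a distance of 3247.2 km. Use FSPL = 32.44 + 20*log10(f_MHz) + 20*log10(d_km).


f = 14.5 GHz = 14500.0000 MHz
d = 3247.2 km
FSPL = 32.44 + 20*log10(14500.0000) + 20*log10(3247.2)
FSPL = 32.44 + 83.2274 + 70.2302
FSPL = 185.8975 dB

185.8975 dB


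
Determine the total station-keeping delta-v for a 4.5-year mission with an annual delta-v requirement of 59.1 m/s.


dV = rate * years = 59.1 * 4.5
dV = 265.9500 m/s

265.9500 m/s


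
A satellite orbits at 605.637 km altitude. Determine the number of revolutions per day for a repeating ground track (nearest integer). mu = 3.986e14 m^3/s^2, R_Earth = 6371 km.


r = 6.976637e+06 m
T = 2*pi*sqrt(r^3/mu) = 5799.3646 s = 96.6561 min
revs/day = 1440 / 96.6561 = 14.8982
Rounded: 15 revolutions per day

15 revolutions per day


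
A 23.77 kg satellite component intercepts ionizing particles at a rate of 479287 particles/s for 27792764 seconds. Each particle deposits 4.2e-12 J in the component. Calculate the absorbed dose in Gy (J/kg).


Total energy deposited = rate * time * E_per
  = 479287 * 27792764 * 4.2e-12 = 55.9470 J
Dose = E_total / mass = 55.9470 / 23.77
Dose = 2.3537 Gy

2.3537 Gy


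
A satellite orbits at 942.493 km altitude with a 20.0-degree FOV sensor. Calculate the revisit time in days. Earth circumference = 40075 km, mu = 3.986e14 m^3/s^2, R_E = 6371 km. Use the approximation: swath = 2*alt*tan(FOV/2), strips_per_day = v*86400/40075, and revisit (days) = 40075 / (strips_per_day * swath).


swath = 2*942.493*tan(0.1745329) = 332.3739 km
v = sqrt(mu/r) = 7382.5470 m/s = 7.3825 km/s
strips/day = v*86400/40075 = 7.3825*86400/40075 = 15.9165
coverage/day = strips * swath = 15.9165 * 332.3739 = 5290.2151 km
revisit = 40075 / 5290.2151 = 7.5753 days

7.5753 days


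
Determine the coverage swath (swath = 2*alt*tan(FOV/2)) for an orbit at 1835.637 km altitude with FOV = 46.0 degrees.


FOV = 46.0 deg = 0.8028515 rad
swath = 2 * alt * tan(FOV/2) = 2 * 1835.637 * tan(0.4014257)
swath = 2 * 1835.637 * 0.4244748
swath = 1558.3634 km

1558.3634 km


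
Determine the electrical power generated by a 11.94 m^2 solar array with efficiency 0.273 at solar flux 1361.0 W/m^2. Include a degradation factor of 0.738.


P = area * eta * S * degradation
P = 11.94 * 0.273 * 1361.0 * 0.738
P = 3274.0210 W

3274.0210 W


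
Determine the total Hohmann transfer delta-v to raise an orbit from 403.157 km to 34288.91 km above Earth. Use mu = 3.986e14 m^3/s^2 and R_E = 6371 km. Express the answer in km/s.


r1 = 6774.1570 km = 6.774157e+06 m
r2 = 40659.9100 km = 4.065991e+07 m
dv1 = sqrt(mu/r1)*(sqrt(2*r2/(r1+r2)) - 1) = 2372.9008 m/s
dv2 = sqrt(mu/r2)*(1 - sqrt(2*r1/(r1+r2))) = 1457.6821 m/s
total dv = |dv1| + |dv2| = 2372.9008 + 1457.6821 = 3830.5830 m/s = 3.8306 km/s

3.8306 km/s


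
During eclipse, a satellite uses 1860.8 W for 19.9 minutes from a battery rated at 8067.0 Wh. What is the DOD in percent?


E_used = P * t / 60 = 1860.8 * 19.9 / 60 = 617.1653 Wh
DOD = E_used / E_total * 100 = 617.1653 / 8067.0 * 100
DOD = 7.6505 %

7.6505 %


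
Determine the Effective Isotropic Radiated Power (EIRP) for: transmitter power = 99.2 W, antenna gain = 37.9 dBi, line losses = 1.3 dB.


Pt = 99.2 W = 19.9651 dBW
EIRP = Pt_dBW + Gt - losses = 19.9651 + 37.9 - 1.3 = 56.5651 dBW

56.5651 dBW


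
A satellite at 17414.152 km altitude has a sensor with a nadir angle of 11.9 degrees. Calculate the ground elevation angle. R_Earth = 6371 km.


r = R_E + alt = 23785.1520 km
Law of sines in the satellite / Earth-center / ground-point triangle:
  sin(nadir)/R_E = sin(90 + el)/r  =>  cos(el) = (r/R_E)*sin(nadir)
cos(el) = (23785.1520 / 6371.0000) * sin(11.9 deg) = 0.7698317
el = arccos(0.7698317) = 39.6612 deg
(Earth-central angle = 90 - nadir - el = 38.4388 deg)

39.6612 degrees


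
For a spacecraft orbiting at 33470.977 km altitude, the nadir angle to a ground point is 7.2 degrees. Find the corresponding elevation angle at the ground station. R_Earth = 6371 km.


r = R_E + alt = 39841.9770 km
Law of sines in the satellite / Earth-center / ground-point triangle:
  sin(nadir)/R_E = sin(90 + el)/r  =>  cos(el) = (r/R_E)*sin(nadir)
cos(el) = (39841.9770 / 6371.0000) * sin(7.2 deg) = 0.7837896
el = arccos(0.7837896) = 38.3911 deg
(Earth-central angle = 90 - nadir - el = 44.4089 deg)

38.3911 degrees


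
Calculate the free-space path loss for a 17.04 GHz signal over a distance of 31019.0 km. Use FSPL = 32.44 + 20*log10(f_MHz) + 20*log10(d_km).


f = 17.04 GHz = 17040.0000 MHz
d = 31019.0 km
FSPL = 32.44 + 20*log10(17040.0000) + 20*log10(31019.0)
FSPL = 32.44 + 84.6294 + 89.8326
FSPL = 206.9019 dB

206.9019 dB


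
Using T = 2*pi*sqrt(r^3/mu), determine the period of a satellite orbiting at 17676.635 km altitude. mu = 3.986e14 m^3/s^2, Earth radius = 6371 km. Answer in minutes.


r = 24047.6350 km = 2.4047635e+07 m
T = 2*pi*sqrt(r^3/mu) = 2*pi*sqrt(1.3906477e+22 / 3.986e14)
T = 37112.4631 s = 618.5411 min

618.5411 minutes


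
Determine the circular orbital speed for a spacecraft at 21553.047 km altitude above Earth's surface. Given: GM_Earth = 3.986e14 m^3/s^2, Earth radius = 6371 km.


r = R_E + alt = 6371.0 + 21553.047 = 27924.0470 km = 2.7924047e+07 m
v = sqrt(mu/r) = sqrt(3.986e14 / 2.7924047e+07) = 3778.1524 m/s = 3.7782 km/s

3.7782 km/s


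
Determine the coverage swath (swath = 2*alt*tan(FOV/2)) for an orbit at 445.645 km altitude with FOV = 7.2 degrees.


FOV = 7.2 deg = 0.1256637 rad
swath = 2 * alt * tan(FOV/2) = 2 * 445.645 * tan(0.06283185)
swath = 2 * 445.645 * 0.06291467
swath = 56.0752 km

56.0752 km


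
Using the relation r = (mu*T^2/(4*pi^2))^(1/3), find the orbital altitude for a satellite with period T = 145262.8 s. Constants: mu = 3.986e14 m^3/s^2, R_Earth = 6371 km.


T = 145262.8 s
r = (mu*T^2/(4*pi^2))^(1/3) = (3.986e14 * 145262.8^2 / (4*pi^2))^(1/3)
r = 5.9725821e+07 m = 59725.8208 km
alt = r - R_E = 59725.8208 - 6371 = 53354.8208 km

53354.8208 km


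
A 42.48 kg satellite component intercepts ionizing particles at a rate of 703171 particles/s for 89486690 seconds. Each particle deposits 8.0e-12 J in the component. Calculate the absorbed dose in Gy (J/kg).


Total energy deposited = rate * time * E_per
  = 703171 * 89486690 * 8.0e-12 = 503.3956 J
Dose = E_total / mass = 503.3956 / 42.48
Dose = 11.8502 Gy

11.8502 Gy


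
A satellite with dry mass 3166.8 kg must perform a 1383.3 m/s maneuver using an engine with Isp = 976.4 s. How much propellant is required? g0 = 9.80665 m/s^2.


ve = Isp * g0 = 976.4 * 9.80665 = 9575.213060 m/s
mass ratio = exp(dv/ve) = exp(1383.3/9575.213060) = 1.15542329
m_prop = m_dry * (mr - 1) = 3166.8 * (1.15542329 - 1)
m_prop = 492.1945 kg

492.1945 kg


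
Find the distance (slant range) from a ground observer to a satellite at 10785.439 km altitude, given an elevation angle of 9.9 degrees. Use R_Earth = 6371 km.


h = 10785.439 km, el = 9.9 deg
d = -R_E*sin(el) + sqrt((R_E*sin(el))^2 + 2*R_E*h + h^2)
d = -6371.0000*sin(0.1727876) + sqrt((6371.0000*0.1719291)^2 + 2*6371.0000*10785.439 + 10785.439^2)
d = 14871.9054 km

14871.9054 km


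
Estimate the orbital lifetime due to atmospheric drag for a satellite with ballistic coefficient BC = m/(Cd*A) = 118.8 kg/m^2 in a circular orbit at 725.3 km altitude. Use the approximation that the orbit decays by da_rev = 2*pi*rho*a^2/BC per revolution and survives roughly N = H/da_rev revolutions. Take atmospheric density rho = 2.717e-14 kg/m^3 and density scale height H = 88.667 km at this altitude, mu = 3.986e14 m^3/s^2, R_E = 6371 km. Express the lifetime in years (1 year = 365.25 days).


a = R_E + alt = 7096.3000 km = 7.0963e+06 m
da_rev = 2*pi*rho*a^2/BC = 2*pi*2.717e-14*(7.0963e+06)^2/118.8 = 0.0723630729 m per revolution
N = H/da_rev = 88667.0000 m / 0.0723630729 m = 1.2253073e+06 revolutions
P = 2*pi*sqrt(a^3/mu) = 5949.2083 s
lifetime = N*P = 1.2253073e+06 * 5949.2083 = 7.2896082e+09 s = 84370.4652 days
years = 84370.4652 / 365.25 = 230.9937 years

230.9937 years


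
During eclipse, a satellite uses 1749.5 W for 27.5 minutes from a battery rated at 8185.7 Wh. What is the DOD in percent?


E_used = P * t / 60 = 1749.5 * 27.5 / 60 = 801.8542 Wh
DOD = E_used / E_total * 100 = 801.8542 / 8185.7 * 100
DOD = 9.7958 %

9.7958 %


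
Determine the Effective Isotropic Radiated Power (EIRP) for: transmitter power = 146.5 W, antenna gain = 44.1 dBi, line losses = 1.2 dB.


Pt = 146.5 W = 21.6584 dBW
EIRP = Pt_dBW + Gt - losses = 21.6584 + 44.1 - 1.2 = 64.5584 dBW

64.5584 dBW


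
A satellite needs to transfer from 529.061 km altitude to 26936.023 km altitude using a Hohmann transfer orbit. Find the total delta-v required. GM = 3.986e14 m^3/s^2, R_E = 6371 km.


r1 = 6900.0610 km = 6.900061e+06 m
r2 = 33307.0230 km = 3.3307023e+07 m
dv1 = sqrt(mu/r1)*(sqrt(2*r2/(r1+r2)) - 1) = 2182.5390 m/s
dv2 = sqrt(mu/r2)*(1 - sqrt(2*r1/(r1+r2))) = 1432.6929 m/s
total dv = |dv1| + |dv2| = 2182.5390 + 1432.6929 = 3615.2319 m/s = 3.6152 km/s

3.6152 km/s


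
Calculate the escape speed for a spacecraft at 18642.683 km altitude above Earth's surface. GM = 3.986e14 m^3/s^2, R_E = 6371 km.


r = 6371.0 + 18642.683 = 25013.6830 km = 2.5013683e+07 m
v_esc = sqrt(2*mu/r) = sqrt(2*3.986e14 / 2.5013683e+07)
v_esc = 5645.4014 m/s = 5.6454 km/s

5.6454 km/s


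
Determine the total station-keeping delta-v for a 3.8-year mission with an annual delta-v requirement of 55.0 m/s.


dV = rate * years = 55.0 * 3.8
dV = 209.0000 m/s

209.0000 m/s


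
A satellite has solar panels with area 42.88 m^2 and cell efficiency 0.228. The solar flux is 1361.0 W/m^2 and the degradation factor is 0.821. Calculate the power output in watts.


P = area * eta * S * degradation
P = 42.88 * 0.228 * 1361.0 * 0.821
P = 10924.2318 W

10924.2318 W


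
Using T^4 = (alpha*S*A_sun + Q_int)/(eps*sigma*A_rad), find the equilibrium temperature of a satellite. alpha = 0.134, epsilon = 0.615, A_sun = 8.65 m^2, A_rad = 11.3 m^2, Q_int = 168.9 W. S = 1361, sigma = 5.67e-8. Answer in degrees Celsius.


Numerator = alpha*S*A_sun + Q_int = 0.134*1361*8.65 + 168.9 = 1746.4351 W
Denominator = eps*sigma*A_rad = 0.615*5.67e-8*11.3 = 3.9403665e-07 W/K^4
T^4 = 4.4321641e+09 K^4
T = 258.0203 K = -15.1297 C

-15.1297 degrees Celsius


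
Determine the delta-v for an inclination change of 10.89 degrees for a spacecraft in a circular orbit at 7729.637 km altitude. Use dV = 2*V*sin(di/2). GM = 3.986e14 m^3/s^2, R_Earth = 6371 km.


r = 14100.6370 km = 1.4100637e+07 m
V = sqrt(mu/r) = 5316.7872 m/s
di = 10.89 deg = 0.1900664 rad
dV = 2*V*sin(di/2) = 2*5316.7872*sin(0.09503318)
dV = 1009.0220 m/s = 1.0090 km/s

1.0090 km/s


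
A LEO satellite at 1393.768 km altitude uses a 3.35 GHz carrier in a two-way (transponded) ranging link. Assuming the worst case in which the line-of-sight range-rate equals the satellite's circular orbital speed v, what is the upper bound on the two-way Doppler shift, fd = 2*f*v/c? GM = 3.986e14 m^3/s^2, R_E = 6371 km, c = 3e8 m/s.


r = 7.764768e+06 m
v = sqrt(mu/r) = 7164.8055 m/s (worst-case radial velocity)
f = 3.35 GHz = 3.35e+09 Hz
fd = 2*f*v/c = 2*3.35e+09*7164.8055/3.0e+08
fd = 160013.9894 Hz

160013.9894 Hz


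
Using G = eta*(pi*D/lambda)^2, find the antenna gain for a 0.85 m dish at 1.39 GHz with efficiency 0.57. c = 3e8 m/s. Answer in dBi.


lambda = c/f = 3e8 / 1.39e+09 = 0.2158273 m
G = eta*(pi*D/lambda)^2 = 0.57*(pi*0.85/0.2158273)^2
G = 87.2569 (linear)
G = 10*log10(87.2569) = 19.4080 dBi

19.4080 dBi


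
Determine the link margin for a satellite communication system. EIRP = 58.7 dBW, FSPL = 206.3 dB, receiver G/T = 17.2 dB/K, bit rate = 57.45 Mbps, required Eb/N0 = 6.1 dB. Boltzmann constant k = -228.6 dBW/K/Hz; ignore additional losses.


C/N0 = EIRP - FSPL + G/T - k = 58.7 - 206.3 + 17.2 - (-228.6)
C/N0 = 98.2000 dB-Hz
R_b = 57.45 Mbps = 5.745e+07 bps -> 10*log10(R_b) = 77.5929 dB-Hz
Eb/N0 = C/N0 - 10*log10(R_b) = 98.2000 - 77.5929 = 20.6071 dB
Margin = Eb/N0 - Eb/N0_req = 20.6071 - 6.1 = 14.5071 dB (link closes)

14.5071 dB


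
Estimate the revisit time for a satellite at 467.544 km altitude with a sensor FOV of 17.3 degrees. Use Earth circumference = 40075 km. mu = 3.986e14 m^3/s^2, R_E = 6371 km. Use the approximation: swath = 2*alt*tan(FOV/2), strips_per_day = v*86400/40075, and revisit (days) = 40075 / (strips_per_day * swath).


swath = 2*467.544*tan(0.150971) = 142.2536 km
v = sqrt(mu/r) = 7634.6094 m/s = 7.6346 km/s
strips/day = v*86400/40075 = 7.6346*86400/40075 = 16.4599
coverage/day = strips * swath = 16.4599 * 142.2536 = 2341.4785 km
revisit = 40075 / 2341.4785 = 17.1153 days

17.1153 days


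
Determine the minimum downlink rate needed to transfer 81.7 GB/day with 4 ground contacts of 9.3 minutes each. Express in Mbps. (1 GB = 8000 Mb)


total contact time = 4 * 9.3 * 60 = 2232.0000 s
data = 81.7 GB = 653600.0000 Mb
rate = 653600.0000 / 2232.0000 = 292.8315 Mbps

292.8315 Mbps


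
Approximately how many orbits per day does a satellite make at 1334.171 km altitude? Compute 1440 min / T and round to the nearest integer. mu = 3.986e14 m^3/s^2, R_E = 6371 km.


r = 7.705171e+06 m
T = 2*pi*sqrt(r^3/mu) = 6731.0783 s = 112.1846 min
revs/day = 1440 / 112.1846 = 12.8360
Rounded: 13 revolutions per day

13 revolutions per day


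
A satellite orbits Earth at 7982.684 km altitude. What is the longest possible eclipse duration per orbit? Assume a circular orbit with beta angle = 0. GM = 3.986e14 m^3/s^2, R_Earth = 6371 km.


r = 14353.6840 km
T = 285.2365 min
Eclipse fraction = arcsin(R_E/r)/pi = arcsin(6371.0000/14353.6840)/pi
= arcsin(0.4438582)/pi = 0.1463906
Eclipse duration = 0.1463906 * 285.2365 = 41.7559 min

41.7559 minutes


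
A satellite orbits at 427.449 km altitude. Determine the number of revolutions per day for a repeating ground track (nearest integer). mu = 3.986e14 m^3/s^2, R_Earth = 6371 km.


r = 6.798449e+06 m
T = 2*pi*sqrt(r^3/mu) = 5578.6098 s = 92.9768 min
revs/day = 1440 / 92.9768 = 15.4877
Rounded: 15 revolutions per day

15 revolutions per day


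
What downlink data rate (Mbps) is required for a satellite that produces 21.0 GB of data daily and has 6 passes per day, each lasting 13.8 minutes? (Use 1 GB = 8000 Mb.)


total contact time = 6 * 13.8 * 60 = 4968.0000 s
data = 21.0 GB = 168000.0000 Mb
rate = 168000.0000 / 4968.0000 = 33.8164 Mbps

33.8164 Mbps


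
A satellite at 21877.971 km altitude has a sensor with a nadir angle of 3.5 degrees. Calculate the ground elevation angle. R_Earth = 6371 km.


r = R_E + alt = 28248.9710 km
Law of sines in the satellite / Earth-center / ground-point triangle:
  sin(nadir)/R_E = sin(90 + el)/r  =>  cos(el) = (r/R_E)*sin(nadir)
cos(el) = (28248.9710 / 6371.0000) * sin(3.5 deg) = 0.2706888
el = arccos(0.2706888) = 74.2947 deg
(Earth-central angle = 90 - nadir - el = 12.2053 deg)

74.2947 degrees
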